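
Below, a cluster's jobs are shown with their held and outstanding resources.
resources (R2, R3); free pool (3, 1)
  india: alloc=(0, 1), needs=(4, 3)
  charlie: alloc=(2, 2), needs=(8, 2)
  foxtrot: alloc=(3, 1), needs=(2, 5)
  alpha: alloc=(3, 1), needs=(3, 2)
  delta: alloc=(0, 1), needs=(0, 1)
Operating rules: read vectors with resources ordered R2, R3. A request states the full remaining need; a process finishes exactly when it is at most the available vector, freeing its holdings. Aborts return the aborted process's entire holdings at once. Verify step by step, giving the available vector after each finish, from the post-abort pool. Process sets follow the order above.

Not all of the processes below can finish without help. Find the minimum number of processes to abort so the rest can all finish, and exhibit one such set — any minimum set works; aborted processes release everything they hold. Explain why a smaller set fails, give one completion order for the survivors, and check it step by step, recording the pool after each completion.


Abort foxtrot.
Key observation: charlie had no path to completion before; after the abort of foxtrot ((3, 1) returned), step 2 is where it fits.
Minimality: the empty abort set fails — the state is deadlocked as it stands.
The survivors complete as alpha, charlie, delta, india. Verifying each step (starting from the post-abort pool):
  pool = (6, 2)
  alpha: need (3, 2) fits (6, 2); releases (3, 1), pool now (9, 3)
  charlie: need (8, 2) fits (9, 3); releases (2, 2), pool now (11, 5)
  delta: need (0, 1) fits (11, 5); releases (0, 1), pool now (11, 6)
  india: need (4, 3) fits (11, 6); releases (0, 1), pool now (11, 7)


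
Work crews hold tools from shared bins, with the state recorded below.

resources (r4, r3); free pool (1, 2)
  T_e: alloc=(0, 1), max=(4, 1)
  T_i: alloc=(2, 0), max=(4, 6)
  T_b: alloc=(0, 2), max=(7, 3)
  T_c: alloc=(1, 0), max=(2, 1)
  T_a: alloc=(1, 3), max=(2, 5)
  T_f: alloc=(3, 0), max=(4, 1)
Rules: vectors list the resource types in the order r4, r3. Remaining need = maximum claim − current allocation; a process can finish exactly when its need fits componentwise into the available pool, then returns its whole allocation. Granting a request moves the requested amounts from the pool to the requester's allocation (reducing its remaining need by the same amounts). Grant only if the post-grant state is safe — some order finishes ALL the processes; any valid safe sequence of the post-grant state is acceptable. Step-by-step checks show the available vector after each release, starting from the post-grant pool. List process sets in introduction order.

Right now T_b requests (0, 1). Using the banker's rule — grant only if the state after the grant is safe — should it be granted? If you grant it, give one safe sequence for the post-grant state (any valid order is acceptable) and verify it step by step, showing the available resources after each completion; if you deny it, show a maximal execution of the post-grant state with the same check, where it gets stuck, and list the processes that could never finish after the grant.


DENY — the pretend-granted state is unsafe.
Key observation: after T_c, T_f, T_e, T_a the pool peaks at (6, 5), and each blocked process is short somewhere: T_i on r3; T_b on r4.
On the post-grant state, T_c, T_f, T_e, T_a is a maximal run — nothing extends it. Check, step by step:
  pool = (1, 1)
  T_c needs (1, 1) <= (1, 1) -> finishes; pool += (1, 0) = (2, 1)
  T_f needs (1, 1) <= (2, 1) -> finishes; pool += (3, 0) = (5, 1)
  T_e needs (4, 0) <= (5, 1) -> finishes; pool += (0, 1) = (5, 2)
  T_a needs (1, 2) <= (5, 2) -> finishes; pool += (1, 3) = (6, 5)
  T_i cannot run: need (2, 6) vs free (6, 5) (insufficient r3)
  T_b cannot run: need (7, 0) vs free (6, 5) (insufficient r4)
Post-grant, the permanently blocked set is T_i and T_b.


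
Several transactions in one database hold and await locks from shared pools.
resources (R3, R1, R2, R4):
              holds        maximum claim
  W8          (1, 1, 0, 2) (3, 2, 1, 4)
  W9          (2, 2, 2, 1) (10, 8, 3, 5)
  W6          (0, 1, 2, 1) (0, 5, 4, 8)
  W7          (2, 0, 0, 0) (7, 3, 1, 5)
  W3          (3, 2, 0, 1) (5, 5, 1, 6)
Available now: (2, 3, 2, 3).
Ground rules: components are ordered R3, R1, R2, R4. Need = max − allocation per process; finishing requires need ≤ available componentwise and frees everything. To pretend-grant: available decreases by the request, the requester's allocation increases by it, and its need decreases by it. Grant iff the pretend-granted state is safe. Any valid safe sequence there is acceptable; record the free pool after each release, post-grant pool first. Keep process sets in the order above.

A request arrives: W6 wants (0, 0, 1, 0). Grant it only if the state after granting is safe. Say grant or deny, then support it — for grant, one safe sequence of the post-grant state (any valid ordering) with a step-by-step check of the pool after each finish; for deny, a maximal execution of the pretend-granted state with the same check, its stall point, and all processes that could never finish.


GRANT — the state after the grant stays safe, e.g. via W8, W3, W7, W9, W6.
Key observation: granting shrinks the pool to (2, 3, 1, 3), yet W8 still fits and the chain goes through.
Check on the post-grant state, step by step:
  pool = (2, 3, 1, 3)
  run W8 (needs (2, 1, 1, 2), free (2, 3, 1, 3)); after release of (1, 1, 0, 2) the pool is (3, 4, 1, 5)
  run W3 (needs (2, 3, 1, 5), free (3, 4, 1, 5)); after release of (3, 2, 0, 1) the pool is (6, 6, 1, 6)
  run W7 (needs (5, 3, 1, 5), free (6, 6, 1, 6)); after release of (2, 0, 0, 0) the pool is (8, 6, 1, 6)
  run W9 (needs (8, 6, 1, 4), free (8, 6, 1, 6)); after release of (2, 2, 2, 1) the pool is (10, 8, 3, 7)
  run W6 (needs (0, 4, 1, 7), free (10, 8, 3, 7)); after release of (0, 1, 3, 1) the pool is (10, 9, 6, 8)


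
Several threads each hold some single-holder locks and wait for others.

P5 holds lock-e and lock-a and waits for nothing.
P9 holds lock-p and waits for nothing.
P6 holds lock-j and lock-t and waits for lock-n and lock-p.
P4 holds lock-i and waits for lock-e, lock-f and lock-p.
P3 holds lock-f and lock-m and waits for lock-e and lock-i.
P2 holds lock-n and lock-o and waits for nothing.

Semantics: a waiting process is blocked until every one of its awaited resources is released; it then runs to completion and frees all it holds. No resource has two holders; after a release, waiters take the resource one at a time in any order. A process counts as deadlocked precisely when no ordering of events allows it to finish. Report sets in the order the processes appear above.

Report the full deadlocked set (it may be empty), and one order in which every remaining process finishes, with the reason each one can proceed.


Deadlocked set: P4 and P3.
Key observation: the cycle P4 -> P3 -> P4 can never break — each member waits on the next; no other process is dragged down with it.
A valid finishing order for the others: P2, P5, P9, P6.
Walking it through:
  P2: no waits; runs immediately, freeing lock-n and lock-o
  P5: no waits; runs immediately, freeing lock-e and lock-a
  P9: no waits; runs immediately, freeing lock-p
  run P6 (all its waits — lock-n and lock-p — are resolved); releases lock-j and lock-t


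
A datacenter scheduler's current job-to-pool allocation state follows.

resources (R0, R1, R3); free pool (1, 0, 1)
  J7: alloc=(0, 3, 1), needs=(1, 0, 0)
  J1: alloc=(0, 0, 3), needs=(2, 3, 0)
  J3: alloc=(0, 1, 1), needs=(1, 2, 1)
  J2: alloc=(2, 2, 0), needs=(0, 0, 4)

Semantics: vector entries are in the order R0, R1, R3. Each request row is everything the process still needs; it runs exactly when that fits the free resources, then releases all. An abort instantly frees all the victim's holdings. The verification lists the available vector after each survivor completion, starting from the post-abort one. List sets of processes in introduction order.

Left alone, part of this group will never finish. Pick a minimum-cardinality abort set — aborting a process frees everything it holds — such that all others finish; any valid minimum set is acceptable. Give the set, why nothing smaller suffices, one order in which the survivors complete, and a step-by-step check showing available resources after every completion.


The answer: abort J1.
Key observation: J2 could never have finished before the abort; with (0, 0, 3) returned by J1, it fits at step 2.
No smaller set exists: with zero aborts the deadlock remains.
The survivors complete as J7, J2, J3. Walking it through (starting from the post-abort pool):
  pool = (1, 0, 4)
  run J7 (needs (1, 0, 0), free (1, 0, 4)); after release of (0, 3, 1) the pool is (1, 3, 5)
  run J2 (needs (0, 0, 4), free (1, 3, 5)); after release of (2, 2, 0) the pool is (3, 5, 5)
  run J3 (needs (1, 2, 1), free (3, 5, 5)); after release of (0, 1, 1) the pool is (3, 6, 6)


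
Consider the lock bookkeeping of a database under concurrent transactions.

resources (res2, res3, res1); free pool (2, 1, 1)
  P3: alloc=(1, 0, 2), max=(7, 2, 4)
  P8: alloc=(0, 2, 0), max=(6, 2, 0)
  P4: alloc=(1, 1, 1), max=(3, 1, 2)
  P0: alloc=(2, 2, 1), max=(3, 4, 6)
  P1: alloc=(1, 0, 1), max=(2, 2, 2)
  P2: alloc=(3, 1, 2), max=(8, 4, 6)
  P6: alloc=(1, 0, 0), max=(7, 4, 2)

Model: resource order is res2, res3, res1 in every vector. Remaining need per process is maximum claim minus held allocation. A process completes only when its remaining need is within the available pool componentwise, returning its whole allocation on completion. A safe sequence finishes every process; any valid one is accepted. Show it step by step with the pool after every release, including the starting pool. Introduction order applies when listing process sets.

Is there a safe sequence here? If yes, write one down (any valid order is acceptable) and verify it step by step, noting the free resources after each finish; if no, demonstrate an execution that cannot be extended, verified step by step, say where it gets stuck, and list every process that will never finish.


UNSAFE — no complete ordering exists.
Key observation: after P4, P1 the pool peaks at (4, 2, 3), and each blocked process is short somewhere: P3 on res2; P8 on res2; P0 on res1; P2 on res2, res3, res1; P6 on res2, res3.
Going as far as possible: P4, P1; after that, nothing fits. Check, step by step:
  pool = (2, 1, 1)
  P4: need (2, 0, 1) fits (2, 1, 1); releases (1, 1, 1), pool now (3, 2, 2)
  P1: need (1, 2, 1) fits (3, 2, 2); releases (1, 0, 1), pool now (4, 2, 3)
  blocked: P3 wants (6, 2, 2), pool (4, 2, 3) — not enough res2
  blocked: P8 wants (6, 0, 0), pool (4, 2, 3) — not enough res2
  blocked: P0 wants (1, 2, 5), pool (4, 2, 3) — not enough res1
  blocked: P2 wants (5, 3, 4), pool (4, 2, 3) — not enough res2, res3 and res1
  blocked: P6 wants (6, 4, 2), pool (4, 2, 3) — not enough res2 and res3
Permanently blocked: P3, P8, P0, P2 and P6.


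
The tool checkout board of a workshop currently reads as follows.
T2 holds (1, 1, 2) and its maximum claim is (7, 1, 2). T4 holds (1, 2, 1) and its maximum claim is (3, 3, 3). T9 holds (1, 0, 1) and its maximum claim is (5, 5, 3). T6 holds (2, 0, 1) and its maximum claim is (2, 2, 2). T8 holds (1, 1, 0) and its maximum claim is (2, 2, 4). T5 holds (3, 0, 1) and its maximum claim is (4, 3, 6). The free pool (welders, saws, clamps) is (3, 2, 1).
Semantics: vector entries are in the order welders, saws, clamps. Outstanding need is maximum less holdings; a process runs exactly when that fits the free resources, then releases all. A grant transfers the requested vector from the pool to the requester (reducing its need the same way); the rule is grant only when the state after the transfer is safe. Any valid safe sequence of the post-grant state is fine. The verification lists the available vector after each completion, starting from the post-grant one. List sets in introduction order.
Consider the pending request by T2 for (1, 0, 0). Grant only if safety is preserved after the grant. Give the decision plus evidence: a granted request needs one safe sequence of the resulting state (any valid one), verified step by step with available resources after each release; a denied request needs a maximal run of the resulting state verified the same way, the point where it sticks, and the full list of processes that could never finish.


GRANT — the state after the grant stays safe, e.g. via T6, T4, T2, T9, T8, T5.
Key observation: the transfer keeps a workable pool ((2, 2, 1)); T6 starts the safe sequence.
Step-by-step check of the post-grant state:
  pool = (2, 2, 1)
  T6: need (0, 2, 1) fits (2, 2, 1); releases (2, 0, 1), pool now (4, 2, 2)
  T4: need (2, 1, 2) fits (4, 2, 2); releases (1, 2, 1), pool now (5, 4, 3)
  T2: need (5, 0, 0) fits (5, 4, 3); releases (2, 1, 2), pool now (7, 5, 5)
  T9: need (4, 5, 2) fits (7, 5, 5); releases (1, 0, 1), pool now (8, 5, 6)
  T8: need (1, 1, 4) fits (8, 5, 6); releases (1, 1, 0), pool now (9, 6, 6)
  T5: need (1, 3, 5) fits (9, 6, 6); releases (3, 0, 1), pool now (12, 6, 7)


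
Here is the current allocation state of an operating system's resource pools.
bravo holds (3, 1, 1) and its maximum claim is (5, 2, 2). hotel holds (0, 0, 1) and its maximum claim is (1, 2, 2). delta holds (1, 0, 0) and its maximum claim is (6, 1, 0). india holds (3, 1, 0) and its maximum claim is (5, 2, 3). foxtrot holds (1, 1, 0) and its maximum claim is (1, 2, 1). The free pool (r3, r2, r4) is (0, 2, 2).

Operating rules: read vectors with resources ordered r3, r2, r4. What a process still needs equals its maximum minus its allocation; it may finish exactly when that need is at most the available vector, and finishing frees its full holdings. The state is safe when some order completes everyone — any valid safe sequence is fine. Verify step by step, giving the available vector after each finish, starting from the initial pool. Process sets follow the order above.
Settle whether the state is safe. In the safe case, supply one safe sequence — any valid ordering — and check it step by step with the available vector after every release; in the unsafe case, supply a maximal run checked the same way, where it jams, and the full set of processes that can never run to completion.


The state is UNSAFE.
Key observation: no order helps: past foxtrot, hotel, the free pool tops out at (1, 3, 3), below what each blocked process needs in r3.
Going as far as possible: foxtrot, hotel; after that, nothing fits. Check, step by step:
  pool = (0, 2, 2)
  run foxtrot (needs (0, 1, 1), free (0, 2, 2)); after release of (1, 1, 0) the pool is (1, 3, 2)
  run hotel (needs (1, 2, 1), free (1, 3, 2)); after release of (0, 0, 1) the pool is (1, 3, 3)
  bravo still needs (2, 1, 1) but only (1, 3, 3) is free — short on r3
  delta still needs (5, 1, 0) but only (1, 3, 3) is free — short on r3
  india still needs (2, 1, 3) but only (1, 3, 3) is free — short on r3
Never able to finish: bravo, delta and india.


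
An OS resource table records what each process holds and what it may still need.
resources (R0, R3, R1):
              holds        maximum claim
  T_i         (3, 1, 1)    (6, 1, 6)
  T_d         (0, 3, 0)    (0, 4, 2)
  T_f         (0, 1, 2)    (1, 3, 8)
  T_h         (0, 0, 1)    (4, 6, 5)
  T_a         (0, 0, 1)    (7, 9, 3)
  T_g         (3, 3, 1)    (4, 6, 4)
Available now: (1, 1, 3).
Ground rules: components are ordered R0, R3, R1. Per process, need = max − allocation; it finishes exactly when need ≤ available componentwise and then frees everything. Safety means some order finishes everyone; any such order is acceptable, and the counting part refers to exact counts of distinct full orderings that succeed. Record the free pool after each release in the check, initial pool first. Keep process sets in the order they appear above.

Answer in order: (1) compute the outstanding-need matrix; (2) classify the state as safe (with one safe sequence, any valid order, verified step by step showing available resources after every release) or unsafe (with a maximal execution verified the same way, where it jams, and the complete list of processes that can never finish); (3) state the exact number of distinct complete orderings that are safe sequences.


(1) Outstanding need per process (order R0, R3, R1):
  T_i: (3, 0, 5)
  T_d: (0, 1, 2)
  T_f: (1, 2, 6)
  T_h: (4, 6, 4)
  T_a: (7, 9, 2)
  T_g: (1, 3, 3)
(2) SAFE. One safe sequence: T_d, T_g, T_h, T_i, T_f, T_a.
Key observation: reading the order forward, T_d is the first process whose need (0, 1, 2) meets the free pool (1, 1, 3) exactly on a resource it requests.
Step-by-step check:
  pool = (1, 1, 3)
  T_d needs (0, 1, 2) <= (1, 1, 3) -> finishes; pool += (0, 3, 0) = (1, 4, 3)
  T_g needs (1, 3, 3) <= (1, 4, 3) -> finishes; pool += (3, 3, 1) = (4, 7, 4)
  T_h needs (4, 6, 4) <= (4, 7, 4) -> finishes; pool += (0, 0, 1) = (4, 7, 5)
  T_i needs (3, 0, 5) <= (4, 7, 5) -> finishes; pool += (3, 1, 1) = (7, 8, 6)
  T_f needs (1, 2, 6) <= (7, 8, 6) -> finishes; pool += (0, 1, 2) = (7, 9, 8)
  T_a needs (7, 9, 2) <= (7, 9, 8) -> finishes; pool += (0, 0, 1) = (7, 9, 9)
(3) Precisely 1 of the possible complete orderings is a safe sequence.


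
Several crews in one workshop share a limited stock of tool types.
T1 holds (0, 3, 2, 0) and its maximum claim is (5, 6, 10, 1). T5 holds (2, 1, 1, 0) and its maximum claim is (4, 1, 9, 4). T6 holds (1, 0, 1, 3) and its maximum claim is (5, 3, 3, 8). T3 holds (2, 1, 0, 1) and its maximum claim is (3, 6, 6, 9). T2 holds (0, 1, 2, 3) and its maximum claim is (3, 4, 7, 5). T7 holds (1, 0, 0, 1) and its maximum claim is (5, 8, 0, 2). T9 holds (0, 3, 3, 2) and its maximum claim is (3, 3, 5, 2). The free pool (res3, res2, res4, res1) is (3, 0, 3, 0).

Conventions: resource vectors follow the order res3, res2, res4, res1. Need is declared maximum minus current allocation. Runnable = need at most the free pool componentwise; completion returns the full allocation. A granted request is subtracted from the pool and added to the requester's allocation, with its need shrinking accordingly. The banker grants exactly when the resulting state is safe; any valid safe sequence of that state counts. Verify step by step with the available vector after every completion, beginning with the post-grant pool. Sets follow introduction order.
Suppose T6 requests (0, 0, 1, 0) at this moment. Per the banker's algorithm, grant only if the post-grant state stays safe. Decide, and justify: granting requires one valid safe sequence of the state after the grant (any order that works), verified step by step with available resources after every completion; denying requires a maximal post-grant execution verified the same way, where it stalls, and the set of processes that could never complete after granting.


DENY: after the grant no complete ordering would exist.
Key observation: after T9, T2 the pool peaks at (3, 4, 7, 5), and each blocked process is short somewhere: T1 on res3, res4; T5 on res4; T6 on res3; T3 on res2, res1; T7 on res3, res2.
On the post-grant state, T9, T2 is a maximal run — nothing extends it. Verifying each step:
  pool = (3, 0, 2, 0)
  T9: need (3, 0, 2, 0) fits (3, 0, 2, 0); releases (0, 3, 3, 2), pool now (3, 3, 5, 2)
  T2: need (3, 3, 5, 2) fits (3, 3, 5, 2); releases (0, 1, 2, 3), pool now (3, 4, 7, 5)
  T1 cannot run: need (5, 3, 8, 1) vs free (3, 4, 7, 5) (insufficient res3 and res4)
  T5 cannot run: need (2, 0, 8, 4) vs free (3, 4, 7, 5) (insufficient res4)
  T6 cannot run: need (4, 3, 1, 5) vs free (3, 4, 7, 5) (insufficient res3)
  T3 cannot run: need (1, 5, 6, 8) vs free (3, 4, 7, 5) (insufficient res2 and res1)
  T7 cannot run: need (4, 8, 0, 1) vs free (3, 4, 7, 5) (insufficient res3 and res2)
Post-grant, the permanently blocked set is T1, T5, T6, T3 and T7.


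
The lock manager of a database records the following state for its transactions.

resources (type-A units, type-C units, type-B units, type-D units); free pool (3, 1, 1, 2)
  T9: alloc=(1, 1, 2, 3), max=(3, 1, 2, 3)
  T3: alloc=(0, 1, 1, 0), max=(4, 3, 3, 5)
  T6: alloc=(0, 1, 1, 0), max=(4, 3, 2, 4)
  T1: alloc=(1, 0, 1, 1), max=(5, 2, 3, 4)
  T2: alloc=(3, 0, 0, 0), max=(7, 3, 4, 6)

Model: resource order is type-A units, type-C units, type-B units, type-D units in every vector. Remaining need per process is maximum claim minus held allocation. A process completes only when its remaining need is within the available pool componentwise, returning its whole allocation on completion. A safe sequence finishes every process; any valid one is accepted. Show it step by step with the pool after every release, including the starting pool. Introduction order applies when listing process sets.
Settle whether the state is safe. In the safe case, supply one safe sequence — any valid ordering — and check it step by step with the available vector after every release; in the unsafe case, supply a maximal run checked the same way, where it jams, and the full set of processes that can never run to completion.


SAFE. One safe sequence: T9, T3, T6, T1, T2.
Key observation: T3 marks the first exact bind of the order: its need (4, 2, 2, 5) fits the free (4, 2, 3, 5) with zero slack on a requested resource.
Check, step by step:
  pool = (3, 1, 1, 2)
  T9 needs (2, 0, 0, 0) <= (3, 1, 1, 2) -> finishes; pool += (1, 1, 2, 3) = (4, 2, 3, 5)
  T3 needs (4, 2, 2, 5) <= (4, 2, 3, 5) -> finishes; pool += (0, 1, 1, 0) = (4, 3, 4, 5)
  T6 needs (4, 2, 1, 4) <= (4, 3, 4, 5) -> finishes; pool += (0, 1, 1, 0) = (4, 4, 5, 5)
  T1 needs (4, 2, 2, 3) <= (4, 4, 5, 5) -> finishes; pool += (1, 0, 1, 1) = (5, 4, 6, 6)
  T2 needs (4, 3, 4, 6) <= (5, 4, 6, 6) -> finishes; pool += (3, 0, 0, 0) = (8, 4, 6, 6)


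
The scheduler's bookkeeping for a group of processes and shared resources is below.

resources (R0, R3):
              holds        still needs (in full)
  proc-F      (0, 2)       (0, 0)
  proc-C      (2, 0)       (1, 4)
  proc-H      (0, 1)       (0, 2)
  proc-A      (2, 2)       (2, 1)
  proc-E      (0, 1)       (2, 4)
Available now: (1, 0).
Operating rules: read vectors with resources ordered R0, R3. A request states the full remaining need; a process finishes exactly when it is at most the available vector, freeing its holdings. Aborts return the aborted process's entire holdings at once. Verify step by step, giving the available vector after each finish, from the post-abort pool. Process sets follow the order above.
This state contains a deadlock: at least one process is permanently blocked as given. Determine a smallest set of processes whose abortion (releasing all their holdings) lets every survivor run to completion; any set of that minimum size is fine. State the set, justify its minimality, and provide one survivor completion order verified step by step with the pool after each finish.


The answer: abort proc-C.
Key observation: before aborting proc-C, proc-A was permanently blocked — no order could ever run it; afterwards it completes at step 2.
Why nothing smaller works: aborting no one leaves the state deadlocked as given.
Survivors finish in the order: proc-F, proc-A, proc-E, proc-H. Verifying each step (pool after the aborts first):
  pool = (3, 0)
  proc-F: need (0, 0) fits (3, 0); releases (0, 2), pool now (3, 2)
  proc-A: need (2, 1) fits (3, 2); releases (2, 2), pool now (5, 4)
  proc-E: need (2, 4) fits (5, 4); releases (0, 1), pool now (5, 5)
  proc-H: need (0, 2) fits (5, 5); releases (0, 1), pool now (5, 6)


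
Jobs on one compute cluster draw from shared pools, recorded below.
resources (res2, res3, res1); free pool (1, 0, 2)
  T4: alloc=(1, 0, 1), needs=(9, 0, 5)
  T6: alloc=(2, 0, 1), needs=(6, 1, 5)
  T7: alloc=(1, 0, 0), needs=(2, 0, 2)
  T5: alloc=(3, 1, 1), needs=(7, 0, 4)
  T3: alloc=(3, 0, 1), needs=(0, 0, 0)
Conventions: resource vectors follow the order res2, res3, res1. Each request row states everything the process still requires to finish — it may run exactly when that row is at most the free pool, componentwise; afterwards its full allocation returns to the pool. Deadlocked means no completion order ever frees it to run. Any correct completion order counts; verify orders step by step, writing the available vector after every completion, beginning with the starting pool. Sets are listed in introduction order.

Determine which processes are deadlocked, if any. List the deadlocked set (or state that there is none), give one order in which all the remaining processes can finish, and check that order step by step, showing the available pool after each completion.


Deadlocked set: T4, T6 and T5.
Key observation: the pool after T3, T7 is (5, 0, 3); every surviving request exceeds it in res2, so progress ends there.
The rest can finish in the order T3, T7. Check, step by step:
  pool = (1, 0, 2)
  T3: need (0, 0, 0) fits (1, 0, 2); releases (3, 0, 1), pool now (4, 0, 3)
  T7: need (2, 0, 2) fits (4, 0, 3); releases (1, 0, 0), pool now (5, 0, 3)
None of the blocked processes ever fits:
  T4 cannot run: need (9, 0, 5) vs free (5, 0, 3) (insufficient res2 and res1)
  T6 cannot run: need (6, 1, 5) vs free (5, 0, 3) (insufficient res2, res3 and res1)
  T5 cannot run: need (7, 0, 4) vs free (5, 0, 3) (insufficient res2 and res1)


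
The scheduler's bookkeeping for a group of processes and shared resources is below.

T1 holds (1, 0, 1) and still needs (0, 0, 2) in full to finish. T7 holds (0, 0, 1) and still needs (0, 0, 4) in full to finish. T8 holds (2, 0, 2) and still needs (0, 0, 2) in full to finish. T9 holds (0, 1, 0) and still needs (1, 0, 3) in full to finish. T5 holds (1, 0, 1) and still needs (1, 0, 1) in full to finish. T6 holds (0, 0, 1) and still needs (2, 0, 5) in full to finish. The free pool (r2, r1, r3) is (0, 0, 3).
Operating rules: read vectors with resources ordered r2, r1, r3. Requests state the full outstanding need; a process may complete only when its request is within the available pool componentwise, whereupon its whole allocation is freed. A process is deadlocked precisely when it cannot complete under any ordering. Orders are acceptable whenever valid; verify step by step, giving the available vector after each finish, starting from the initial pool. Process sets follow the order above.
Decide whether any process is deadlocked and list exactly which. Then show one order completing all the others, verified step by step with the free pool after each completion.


No process is deadlocked.
Key observation: beginning at T1, releases accumulate fast enough that every process eventually fits.
The rest can finish in the order T1, T7, T9, T8, T6, T5. Check, step by step:
  pool = (0, 0, 3)
  T1 needs (0, 0, 2) <= (0, 0, 3) -> finishes; pool += (1, 0, 1) = (1, 0, 4)
  T7 needs (0, 0, 4) <= (1, 0, 4) -> finishes; pool += (0, 0, 1) = (1, 0, 5)
  T9 needs (1, 0, 3) <= (1, 0, 5) -> finishes; pool += (0, 1, 0) = (1, 1, 5)
  T8 needs (0, 0, 2) <= (1, 1, 5) -> finishes; pool += (2, 0, 2) = (3, 1, 7)
  T6 needs (2, 0, 5) <= (3, 1, 7) -> finishes; pool += (0, 0, 1) = (3, 1, 8)
  T5 needs (1, 0, 1) <= (3, 1, 8) -> finishes; pool += (1, 0, 1) = (4, 1, 9)


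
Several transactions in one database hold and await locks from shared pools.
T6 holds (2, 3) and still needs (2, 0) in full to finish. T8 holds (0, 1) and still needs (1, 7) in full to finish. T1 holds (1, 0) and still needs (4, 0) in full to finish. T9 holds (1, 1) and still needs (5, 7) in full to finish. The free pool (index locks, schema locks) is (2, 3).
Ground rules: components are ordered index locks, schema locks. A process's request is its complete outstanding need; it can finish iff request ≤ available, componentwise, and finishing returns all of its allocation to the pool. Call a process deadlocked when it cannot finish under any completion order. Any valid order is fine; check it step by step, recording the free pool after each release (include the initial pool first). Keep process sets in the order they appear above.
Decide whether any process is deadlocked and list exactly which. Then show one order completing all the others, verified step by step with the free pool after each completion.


Deadlocked set: T8 and T9.
Key observation: the wall is schema locks: completing T6, T1 brings the pool only to (5, 6), and all the rest need more.
One completion order for the rest: T6, T1. Step-by-step check:
  pool = (2, 3)
  T6 needs (2, 0) <= (2, 3) -> finishes; pool += (2, 3) = (4, 6)
  T1 needs (4, 0) <= (4, 6) -> finishes; pool += (1, 0) = (5, 6)
The stuck group stays short no matter what:
  T8 cannot run: need (1, 7) vs free (5, 6) (insufficient schema locks)
  T9 cannot run: need (5, 7) vs free (5, 6) (insufficient schema locks)


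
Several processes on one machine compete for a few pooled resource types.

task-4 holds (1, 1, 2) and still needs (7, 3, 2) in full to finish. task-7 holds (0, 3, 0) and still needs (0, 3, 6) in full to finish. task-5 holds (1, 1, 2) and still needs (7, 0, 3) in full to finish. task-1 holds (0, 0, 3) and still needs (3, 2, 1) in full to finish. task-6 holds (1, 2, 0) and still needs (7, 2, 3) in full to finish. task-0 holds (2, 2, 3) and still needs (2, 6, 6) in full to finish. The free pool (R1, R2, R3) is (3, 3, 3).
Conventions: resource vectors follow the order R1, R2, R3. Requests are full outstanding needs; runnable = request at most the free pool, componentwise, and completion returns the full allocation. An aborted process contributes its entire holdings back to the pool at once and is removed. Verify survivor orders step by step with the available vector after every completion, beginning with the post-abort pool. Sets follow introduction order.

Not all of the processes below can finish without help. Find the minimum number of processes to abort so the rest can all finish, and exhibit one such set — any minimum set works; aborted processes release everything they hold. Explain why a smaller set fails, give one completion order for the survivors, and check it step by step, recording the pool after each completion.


Abort task-5 and task-6.
Key observation: the returned (2, 3, 2) from task-5 and task-6 is what brings task-4 — unrunnable before, under any order — into play at step 4.
No one abort is enough; case by case: task-4 alone leaves task-5 blocked (short on R1); task-7 alone leaves task-4 blocked (short on R1); task-5 alone leaves task-4 blocked (short on R1); task-1 alone leaves task-4 blocked (short on R1); task-6 alone leaves task-4 blocked (short on R1); task-0 alone leaves task-4 blocked (short on R1).
One survivor order: task-1, task-7, task-0, task-4. Walking it through (post-abort pool first):
  pool = (5, 6, 5)
  task-1 needs (3, 2, 1) <= (5, 6, 5) -> finishes; pool += (0, 0, 3) = (5, 6, 8)
  task-7 needs (0, 3, 6) <= (5, 6, 8) -> finishes; pool += (0, 3, 0) = (5, 9, 8)
  task-0 needs (2, 6, 6) <= (5, 9, 8) -> finishes; pool += (2, 2, 3) = (7, 11, 11)
  task-4 needs (7, 3, 2) <= (7, 11, 11) -> finishes; pool += (1, 1, 2) = (8, 12, 13)


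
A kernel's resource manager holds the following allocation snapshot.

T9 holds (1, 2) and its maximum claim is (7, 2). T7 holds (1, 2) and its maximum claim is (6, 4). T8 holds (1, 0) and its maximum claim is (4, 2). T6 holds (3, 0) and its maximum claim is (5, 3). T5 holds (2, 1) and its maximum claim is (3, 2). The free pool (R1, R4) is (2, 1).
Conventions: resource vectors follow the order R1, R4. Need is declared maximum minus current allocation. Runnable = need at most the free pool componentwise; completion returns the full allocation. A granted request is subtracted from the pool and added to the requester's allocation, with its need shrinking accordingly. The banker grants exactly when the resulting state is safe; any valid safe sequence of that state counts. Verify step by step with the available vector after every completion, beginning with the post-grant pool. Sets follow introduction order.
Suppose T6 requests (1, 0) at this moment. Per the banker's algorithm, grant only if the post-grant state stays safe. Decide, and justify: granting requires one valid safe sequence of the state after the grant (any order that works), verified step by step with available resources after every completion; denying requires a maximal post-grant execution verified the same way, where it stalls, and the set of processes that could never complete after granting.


DENY. Granting would leave the state unsafe.
Key observation: after T5, T8 the pool peaks at (4, 2), and each blocked process is short somewhere: T9 on R1; T7 on R1; T6 on R4.
On the post-grant state, T5, T8 is a maximal run — nothing extends it. Verifying each step:
  pool = (1, 1)
  T5: need (1, 1) fits (1, 1); releases (2, 1), pool now (3, 2)
  T8: need (3, 2) fits (3, 2); releases (1, 0), pool now (4, 2)
  T9 still needs (6, 0) but only (4, 2) is free — short on R1
  T7 still needs (5, 2) but only (4, 2) is free — short on R1
  T6 still needs (1, 3) but only (4, 2) is free — short on R4
Processes that could never finish after the grant: T9, T7 and T6.


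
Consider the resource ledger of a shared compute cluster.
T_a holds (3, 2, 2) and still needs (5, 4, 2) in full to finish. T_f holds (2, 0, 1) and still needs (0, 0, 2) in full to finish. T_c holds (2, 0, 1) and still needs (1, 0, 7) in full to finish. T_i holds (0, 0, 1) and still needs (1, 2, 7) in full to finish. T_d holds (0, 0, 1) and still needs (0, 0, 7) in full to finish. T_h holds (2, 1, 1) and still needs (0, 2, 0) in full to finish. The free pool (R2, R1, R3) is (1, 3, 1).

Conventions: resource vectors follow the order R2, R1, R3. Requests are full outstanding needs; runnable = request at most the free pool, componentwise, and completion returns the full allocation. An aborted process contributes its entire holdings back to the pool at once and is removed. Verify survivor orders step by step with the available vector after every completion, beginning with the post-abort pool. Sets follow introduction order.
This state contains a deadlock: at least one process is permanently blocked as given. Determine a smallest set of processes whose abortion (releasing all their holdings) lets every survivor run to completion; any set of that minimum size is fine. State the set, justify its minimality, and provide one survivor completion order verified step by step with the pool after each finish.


Abort T_c and T_d.
Key observation: T_i was stuck for good until T_c and T_d gave back (2, 0, 2); in the order shown it finishes at step 4.
Minimality, checking each single-abort alternative: T_a alone leaves T_c blocked (short on R3); T_f alone leaves T_c blocked (short on R3); T_c alone leaves T_i blocked (short on R3); T_i alone leaves T_c blocked (short on R3); T_d alone leaves T_c blocked (short on R3); T_h alone leaves T_c blocked (short on R3).
The survivors complete as T_f, T_h, T_a, T_i. Walking it through (starting from the post-abort pool):
  pool = (3, 3, 3)
  T_f needs (0, 0, 2) <= (3, 3, 3) -> finishes; pool += (2, 0, 1) = (5, 3, 4)
  T_h needs (0, 2, 0) <= (5, 3, 4) -> finishes; pool += (2, 1, 1) = (7, 4, 5)
  T_a needs (5, 4, 2) <= (7, 4, 5) -> finishes; pool += (3, 2, 2) = (10, 6, 7)
  T_i needs (1, 2, 7) <= (10, 6, 7) -> finishes; pool += (0, 0, 1) = (10, 6, 8)


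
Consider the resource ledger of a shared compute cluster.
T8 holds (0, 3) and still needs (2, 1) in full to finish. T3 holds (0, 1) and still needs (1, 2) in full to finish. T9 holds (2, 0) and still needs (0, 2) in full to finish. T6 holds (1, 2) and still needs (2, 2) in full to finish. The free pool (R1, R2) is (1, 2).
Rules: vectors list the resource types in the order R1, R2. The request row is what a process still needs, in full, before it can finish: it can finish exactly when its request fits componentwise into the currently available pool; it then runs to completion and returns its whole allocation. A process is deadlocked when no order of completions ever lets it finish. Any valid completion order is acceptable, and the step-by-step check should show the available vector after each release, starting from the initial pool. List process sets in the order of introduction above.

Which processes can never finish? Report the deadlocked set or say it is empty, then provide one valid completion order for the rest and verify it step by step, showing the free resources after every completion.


No process is deadlocked.
Key observation: T3 can run right away; the returned allocation unlocks the remaining processes in turn.
The rest can finish in the order T3, T9, T8, T6. Walking it through:
  pool = (1, 2)
  run T3 (needs (1, 2), free (1, 2)); after release of (0, 1) the pool is (1, 3)
  run T9 (needs (0, 2), free (1, 3)); after release of (2, 0) the pool is (3, 3)
  run T8 (needs (2, 1), free (3, 3)); after release of (0, 3) the pool is (3, 6)
  run T6 (needs (2, 2), free (3, 6)); after release of (1, 2) the pool is (4, 8)


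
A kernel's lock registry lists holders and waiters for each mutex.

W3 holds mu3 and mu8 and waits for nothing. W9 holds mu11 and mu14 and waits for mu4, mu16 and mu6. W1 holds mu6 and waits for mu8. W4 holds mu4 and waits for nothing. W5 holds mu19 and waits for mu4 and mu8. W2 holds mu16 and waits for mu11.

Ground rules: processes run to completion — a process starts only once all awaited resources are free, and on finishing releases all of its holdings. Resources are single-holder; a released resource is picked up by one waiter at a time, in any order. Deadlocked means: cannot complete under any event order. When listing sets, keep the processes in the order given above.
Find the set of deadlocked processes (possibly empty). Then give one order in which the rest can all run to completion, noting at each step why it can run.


Deadlocked: W9 and W2.
Key observation: the waits loop around W9 -> W2 -> W9 with no way out; no other process is dragged down with it.
One completion order for the rest: W3, W4, W1, W5.
Walking it through:
  W3: no waits; runs immediately, freeing mu3 and mu8
  W4: no waits; runs immediately, freeing mu4
  W1 waits on mu8 — all released -> runs and releases mu6
  W5 waits on mu4 and mu8 — all released -> runs and releases mu19


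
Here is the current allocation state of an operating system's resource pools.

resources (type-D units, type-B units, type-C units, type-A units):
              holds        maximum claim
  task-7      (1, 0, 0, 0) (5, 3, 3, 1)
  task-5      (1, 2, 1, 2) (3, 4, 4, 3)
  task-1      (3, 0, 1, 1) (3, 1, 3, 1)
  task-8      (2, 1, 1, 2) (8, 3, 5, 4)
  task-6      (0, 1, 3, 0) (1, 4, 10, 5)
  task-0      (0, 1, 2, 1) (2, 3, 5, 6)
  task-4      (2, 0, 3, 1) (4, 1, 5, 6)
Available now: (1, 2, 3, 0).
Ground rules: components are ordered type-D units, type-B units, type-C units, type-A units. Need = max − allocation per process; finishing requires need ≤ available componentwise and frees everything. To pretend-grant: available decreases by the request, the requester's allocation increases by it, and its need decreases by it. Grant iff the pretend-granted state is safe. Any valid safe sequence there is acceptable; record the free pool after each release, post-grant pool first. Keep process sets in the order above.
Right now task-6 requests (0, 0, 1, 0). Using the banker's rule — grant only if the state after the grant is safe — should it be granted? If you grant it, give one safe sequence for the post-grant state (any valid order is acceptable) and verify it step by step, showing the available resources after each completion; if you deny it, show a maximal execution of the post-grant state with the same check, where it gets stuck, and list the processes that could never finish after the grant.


GRANT — the state after the grant stays safe, e.g. via task-1, task-5, task-7, task-8, task-0, task-6, task-4.
Key observation: the grant leaves (1, 2, 2, 0) free — enough for task-1, whose release restarts the cascade.
Verifying the post-grant state step by step:
  pool = (1, 2, 2, 0)
  task-1: need (0, 1, 2, 0) fits (1, 2, 2, 0); releases (3, 0, 1, 1), pool now (4, 2, 3, 1)
  task-5: need (2, 2, 3, 1) fits (4, 2, 3, 1); releases (1, 2, 1, 2), pool now (5, 4, 4, 3)
  task-7: need (4, 3, 3, 1) fits (5, 4, 4, 3); releases (1, 0, 0, 0), pool now (6, 4, 4, 3)
  task-8: need (6, 2, 4, 2) fits (6, 4, 4, 3); releases (2, 1, 1, 2), pool now (8, 5, 5, 5)
  task-0: need (2, 2, 3, 5) fits (8, 5, 5, 5); releases (0, 1, 2, 1), pool now (8, 6, 7, 6)
  task-6: need (1, 3, 6, 5) fits (8, 6, 7, 6); releases (0, 1, 4, 0), pool now (8, 7, 11, 6)
  task-4: need (2, 1, 2, 5) fits (8, 7, 11, 6); releases (2, 0, 3, 1), pool now (10, 7, 14, 7)
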